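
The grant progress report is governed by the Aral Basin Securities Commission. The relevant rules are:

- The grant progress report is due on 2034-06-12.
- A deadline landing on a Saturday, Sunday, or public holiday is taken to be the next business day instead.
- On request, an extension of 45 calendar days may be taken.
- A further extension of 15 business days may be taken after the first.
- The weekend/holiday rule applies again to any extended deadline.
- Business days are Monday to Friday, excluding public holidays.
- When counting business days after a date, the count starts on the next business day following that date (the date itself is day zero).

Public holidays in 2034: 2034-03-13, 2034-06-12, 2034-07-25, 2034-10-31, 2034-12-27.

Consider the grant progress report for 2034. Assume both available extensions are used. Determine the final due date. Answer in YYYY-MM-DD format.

The stated deadline is 2034-06-12.
2034-06-12 is a listed holiday, so it moves to the next business day, 2034-06-13 (Tuesday).
The 45-calendar-day extension moves the deadline from 2034-06-13 to 2034-07-28.
2034-07-28 (Friday) is already a business day.
Counting 15 further business days from 2034-07-28 reaches 2034-08-18.
2034-08-18 falls on a Friday, which is a business day, so no adjustment is needed.
The final due date is 2034-08-18.

2034-08-18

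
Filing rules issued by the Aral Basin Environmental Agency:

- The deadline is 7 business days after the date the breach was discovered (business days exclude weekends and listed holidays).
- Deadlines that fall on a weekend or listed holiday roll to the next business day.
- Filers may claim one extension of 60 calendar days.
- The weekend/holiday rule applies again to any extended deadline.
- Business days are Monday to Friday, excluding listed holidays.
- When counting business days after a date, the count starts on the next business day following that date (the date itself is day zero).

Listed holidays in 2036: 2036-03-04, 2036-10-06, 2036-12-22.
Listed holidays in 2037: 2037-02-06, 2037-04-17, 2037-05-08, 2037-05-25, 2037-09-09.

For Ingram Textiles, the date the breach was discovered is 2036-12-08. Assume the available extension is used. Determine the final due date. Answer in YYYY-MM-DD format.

7 business days after 2036-12-08, excluding weekends and holidays, is 2036-12-17.
2036-12-17 falls on a Wednesday, which is a business day, so no adjustment is needed.
Applying the 60-calendar-day extension: 2036-12-17 + 60 days = 2037-02-15.
2037-02-15 is a Sunday; the next business day is 2037-02-16 (Monday).
Deadline: 2037-02-16.

2037-02-16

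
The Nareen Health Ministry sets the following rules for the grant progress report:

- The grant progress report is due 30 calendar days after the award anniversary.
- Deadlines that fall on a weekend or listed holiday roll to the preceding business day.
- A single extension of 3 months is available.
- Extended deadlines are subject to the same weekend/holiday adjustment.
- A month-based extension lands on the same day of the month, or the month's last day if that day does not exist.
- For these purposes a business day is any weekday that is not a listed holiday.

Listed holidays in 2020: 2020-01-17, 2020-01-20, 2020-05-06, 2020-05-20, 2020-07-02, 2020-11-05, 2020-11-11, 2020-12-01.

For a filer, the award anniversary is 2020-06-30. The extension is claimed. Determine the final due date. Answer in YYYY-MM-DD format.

Trigger date 2020-06-30 + 30 calendar days = 2020-07-30.
2020-07-30 (Thursday) is already a business day.
Applying the 3 months extension: 3 months after 2020-07-30 is 2020-10-30.
Since 2020-10-30 is a Friday and not a holiday, the date is unchanged.
Final deadline: 2020-10-30.

2020-10-30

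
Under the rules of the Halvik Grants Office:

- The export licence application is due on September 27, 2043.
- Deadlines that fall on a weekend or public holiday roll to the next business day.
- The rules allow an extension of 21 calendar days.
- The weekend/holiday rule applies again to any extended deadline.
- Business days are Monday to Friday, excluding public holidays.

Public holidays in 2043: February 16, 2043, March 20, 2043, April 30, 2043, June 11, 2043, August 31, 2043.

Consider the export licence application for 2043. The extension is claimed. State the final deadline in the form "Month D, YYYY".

October 19, 2043

The statutory due date is September 27, 2043.
September 27, 2043 is a Sunday, so it moves to the next business day, September 28, 2043 (Monday).
Applying the 21-calendar-day extension: September 28, 2043 + 21 days = October 19, 2043.
October 19, 2043 is a Monday and not a listed holiday, so it stands.
Deadline: October 19, 2043.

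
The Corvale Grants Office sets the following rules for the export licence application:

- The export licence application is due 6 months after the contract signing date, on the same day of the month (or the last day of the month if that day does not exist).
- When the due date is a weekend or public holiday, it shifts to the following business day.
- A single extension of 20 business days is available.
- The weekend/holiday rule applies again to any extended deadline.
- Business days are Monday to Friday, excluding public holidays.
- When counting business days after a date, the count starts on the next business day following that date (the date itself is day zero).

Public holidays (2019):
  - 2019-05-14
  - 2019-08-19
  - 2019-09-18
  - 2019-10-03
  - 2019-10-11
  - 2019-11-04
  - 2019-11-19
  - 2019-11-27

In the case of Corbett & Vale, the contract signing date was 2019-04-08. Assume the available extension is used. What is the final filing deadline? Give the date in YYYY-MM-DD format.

2019-11-07

Moving 6 months forward from 2019-04-08 on the corresponding day gives 2019-10-08.
2019-10-08 falls on a Tuesday, which is a business day, so no adjustment is needed.
Applying the 20-business-day extension: 20 business days after 2019-10-08 is 2019-11-07.
2019-11-07 (Thursday) is already a business day.
Deadline: 2019-11-07.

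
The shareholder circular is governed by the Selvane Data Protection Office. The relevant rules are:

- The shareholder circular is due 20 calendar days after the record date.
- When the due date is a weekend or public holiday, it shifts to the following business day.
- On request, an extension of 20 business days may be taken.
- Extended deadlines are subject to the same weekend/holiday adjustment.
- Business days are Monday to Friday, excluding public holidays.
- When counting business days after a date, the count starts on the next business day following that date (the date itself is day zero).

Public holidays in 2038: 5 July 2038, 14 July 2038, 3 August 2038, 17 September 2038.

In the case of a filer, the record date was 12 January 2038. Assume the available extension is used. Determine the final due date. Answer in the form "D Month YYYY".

1 March 2038

Adding 20 calendar days to 12 January 2038 gives 1 February 2038.
1 February 2038 (Monday) is already a business day.
Applying the 20-business-day extension: 20 business days after 1 February 2038 is 1 March 2038.
1 March 2038 is a Monday and not a listed holiday, so it stands.
So the filing is due 1 March 2038.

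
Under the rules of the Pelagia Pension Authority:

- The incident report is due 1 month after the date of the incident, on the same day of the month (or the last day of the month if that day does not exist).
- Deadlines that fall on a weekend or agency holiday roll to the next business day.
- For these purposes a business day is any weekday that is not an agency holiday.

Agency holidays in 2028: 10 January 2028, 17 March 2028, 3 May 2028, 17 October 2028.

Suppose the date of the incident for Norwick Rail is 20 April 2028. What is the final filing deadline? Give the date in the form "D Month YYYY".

Moving 1 month forward from 20 April 2028 on the corresponding day gives 20 May 2028.
20 May 2028 is a Saturday, so it moves to the next business day, 22 May 2028 (Monday).
Final deadline: 22 May 2028.

22 May 2028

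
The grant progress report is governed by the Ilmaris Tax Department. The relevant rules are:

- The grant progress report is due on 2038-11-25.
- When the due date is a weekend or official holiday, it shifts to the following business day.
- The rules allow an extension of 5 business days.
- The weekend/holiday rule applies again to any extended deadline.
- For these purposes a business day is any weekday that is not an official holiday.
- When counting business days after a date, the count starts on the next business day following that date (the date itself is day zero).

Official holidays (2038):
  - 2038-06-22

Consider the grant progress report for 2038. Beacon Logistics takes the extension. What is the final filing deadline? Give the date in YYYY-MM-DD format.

Start from the fixed due date, 2038-11-25.
2038-11-25 is a Thursday and not a listed holiday, so it stands.
Counting 5 further business days from 2038-11-25 reaches 2038-12-02.
2038-12-02 (Thursday) is already a business day.
So the filing is due 2038-12-02.

2038-12-02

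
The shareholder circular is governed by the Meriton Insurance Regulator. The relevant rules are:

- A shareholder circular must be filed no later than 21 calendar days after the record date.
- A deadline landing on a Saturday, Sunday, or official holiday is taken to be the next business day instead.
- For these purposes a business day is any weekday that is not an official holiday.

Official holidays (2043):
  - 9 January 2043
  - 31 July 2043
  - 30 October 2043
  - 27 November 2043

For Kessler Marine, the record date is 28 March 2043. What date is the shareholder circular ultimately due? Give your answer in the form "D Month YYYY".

20 April 2043

Adding 21 calendar days to 28 March 2043 gives 18 April 2043.
Because 18 April 2043 is a Saturday, the deadline becomes 20 April 2043 (Monday).
Final deadline: 20 April 2043.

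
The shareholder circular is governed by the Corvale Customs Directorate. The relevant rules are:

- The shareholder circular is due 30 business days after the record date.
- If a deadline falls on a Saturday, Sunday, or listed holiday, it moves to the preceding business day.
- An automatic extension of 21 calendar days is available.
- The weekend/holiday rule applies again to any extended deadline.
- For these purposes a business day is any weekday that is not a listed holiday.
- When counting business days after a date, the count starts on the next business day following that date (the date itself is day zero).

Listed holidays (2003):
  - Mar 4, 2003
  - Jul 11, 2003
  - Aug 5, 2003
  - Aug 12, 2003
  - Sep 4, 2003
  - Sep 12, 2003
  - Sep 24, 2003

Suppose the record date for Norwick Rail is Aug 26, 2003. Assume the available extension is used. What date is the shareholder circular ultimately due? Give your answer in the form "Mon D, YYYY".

30 business days after Aug 26, 2003, excluding weekends and holidays, is Oct 10, 2003.
Oct 10, 2003 (Friday) is already a business day.
With the 21-day extension, Oct 10, 2003 becomes Oct 31, 2003.
Oct 31, 2003 falls on a Friday, which is a business day, so no adjustment is needed.
So the filing is due Oct 31, 2003.

Oct 31, 2003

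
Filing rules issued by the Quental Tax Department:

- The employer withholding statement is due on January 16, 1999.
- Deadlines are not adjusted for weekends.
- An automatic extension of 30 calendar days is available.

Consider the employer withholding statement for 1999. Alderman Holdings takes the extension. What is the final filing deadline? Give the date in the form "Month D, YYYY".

The statutory due date is January 16, 1999.
No adjustment is made for weekends or holidays, so January 16, 1999 stands.
The 30-calendar-day extension moves the deadline from January 16, 1999 to February 15, 1999.
February 15, 1999 is a Monday; no weekend or holiday adjustment applies.
So the filing is due February 15, 1999.

February 15, 1999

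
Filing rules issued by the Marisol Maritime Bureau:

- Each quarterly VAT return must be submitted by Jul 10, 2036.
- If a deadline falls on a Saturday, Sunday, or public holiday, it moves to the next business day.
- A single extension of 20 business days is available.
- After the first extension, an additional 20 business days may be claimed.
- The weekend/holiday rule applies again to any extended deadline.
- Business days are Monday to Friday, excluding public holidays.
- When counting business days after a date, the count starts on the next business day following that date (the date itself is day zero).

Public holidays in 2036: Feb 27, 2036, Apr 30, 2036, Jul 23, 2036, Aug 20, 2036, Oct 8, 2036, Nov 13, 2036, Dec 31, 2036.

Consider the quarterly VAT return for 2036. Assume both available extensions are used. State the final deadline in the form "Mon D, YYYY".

Sep 8, 2036

Start from the fixed due date, Jul 10, 2036.
Jul 10, 2036 (Thursday) is already a business day.
Counting 20 further business days from Jul 10, 2036 reaches Aug 8, 2036.
Aug 8, 2036 (Friday) is already a business day.
The 20-business-day extension runs from Aug 8, 2036 to Sep 8, 2036.
Sep 8, 2036 (Monday) is already a business day.
So the filing is due Sep 8, 2036.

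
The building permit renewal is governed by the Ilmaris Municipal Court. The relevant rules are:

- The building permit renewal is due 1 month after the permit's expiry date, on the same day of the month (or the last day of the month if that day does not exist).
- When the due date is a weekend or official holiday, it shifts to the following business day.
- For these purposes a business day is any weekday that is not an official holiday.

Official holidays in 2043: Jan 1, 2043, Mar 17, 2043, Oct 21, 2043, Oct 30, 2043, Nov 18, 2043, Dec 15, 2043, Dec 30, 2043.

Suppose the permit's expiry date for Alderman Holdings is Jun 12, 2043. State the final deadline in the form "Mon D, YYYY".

1 month after Jun 12, 2043, on the same day of the month, is Jul 12, 2043.
Because Jul 12, 2043 is a Sunday, the deadline becomes Jul 13, 2043 (Monday).
So the filing is due Jul 13, 2043.

Jul 13, 2043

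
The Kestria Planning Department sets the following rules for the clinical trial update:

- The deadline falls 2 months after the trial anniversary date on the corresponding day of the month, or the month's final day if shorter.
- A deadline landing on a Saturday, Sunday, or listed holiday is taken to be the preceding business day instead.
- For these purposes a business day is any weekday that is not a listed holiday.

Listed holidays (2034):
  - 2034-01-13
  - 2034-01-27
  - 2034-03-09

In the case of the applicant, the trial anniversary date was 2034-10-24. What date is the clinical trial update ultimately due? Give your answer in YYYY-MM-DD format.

Moving 2 months forward from 2034-10-24 on the corresponding day gives 2034-12-24.
2034-12-24 is a Sunday, so it moves to the preceding business day, 2034-12-22 (Friday).
So the filing is due 2034-12-22.

2034-12-22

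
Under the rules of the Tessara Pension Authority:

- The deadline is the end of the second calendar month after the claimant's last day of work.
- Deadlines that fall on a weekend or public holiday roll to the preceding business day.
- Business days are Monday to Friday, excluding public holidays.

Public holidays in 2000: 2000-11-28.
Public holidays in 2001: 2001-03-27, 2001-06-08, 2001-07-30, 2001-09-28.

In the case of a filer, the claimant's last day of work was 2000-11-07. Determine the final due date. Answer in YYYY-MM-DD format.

2001-01-31

2 months after 2000-11-07 falls in January 2001; the last day of that month is 2001-01-31.
2001-01-31 falls on a Wednesday, which is a business day, so no adjustment is needed.
Deadline: 2001-01-31.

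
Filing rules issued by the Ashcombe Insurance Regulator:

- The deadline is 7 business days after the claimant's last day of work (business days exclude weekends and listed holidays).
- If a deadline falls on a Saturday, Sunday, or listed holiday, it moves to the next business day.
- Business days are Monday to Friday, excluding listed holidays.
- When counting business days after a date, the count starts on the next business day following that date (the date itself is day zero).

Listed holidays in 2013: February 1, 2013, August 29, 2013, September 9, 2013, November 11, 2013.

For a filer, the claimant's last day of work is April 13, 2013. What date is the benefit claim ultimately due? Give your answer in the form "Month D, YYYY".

April 23, 2013

Counting 7 business days after April 13, 2013 (skipping weekends and listed holidays) reaches April 23, 2013.
April 23, 2013 falls on a Tuesday, which is a business day, so no adjustment is needed.
So the filing is due April 23, 2013.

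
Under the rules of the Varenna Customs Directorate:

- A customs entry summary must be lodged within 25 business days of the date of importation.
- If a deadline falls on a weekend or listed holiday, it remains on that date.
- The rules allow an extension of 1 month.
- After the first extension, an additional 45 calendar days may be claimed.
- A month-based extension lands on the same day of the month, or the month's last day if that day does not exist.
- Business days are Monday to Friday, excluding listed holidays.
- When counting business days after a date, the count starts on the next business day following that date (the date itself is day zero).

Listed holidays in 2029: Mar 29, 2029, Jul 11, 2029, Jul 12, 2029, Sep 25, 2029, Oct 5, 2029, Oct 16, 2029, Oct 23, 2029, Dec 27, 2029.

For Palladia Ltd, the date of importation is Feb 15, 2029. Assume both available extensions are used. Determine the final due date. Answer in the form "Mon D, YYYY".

25 business days after Feb 15, 2029, excluding weekends and holidays, is Mar 22, 2029.
Mar 22, 2029 falls on a Thursday. The rules make no weekend/holiday allowance, so it remains Mar 22, 2029.
The 1 month extension carries Mar 22, 2029 to Apr 22, 2029.
Apr 22, 2029 is a Sunday; no weekend or holiday adjustment applies.
The 45-calendar-day extension moves the deadline from Apr 22, 2029 to Jun 6, 2029.
Jun 6, 2029 falls on a Wednesday. The rules make no weekend/holiday allowance, so it remains Jun 6, 2029.
Final deadline: Jun 6, 2029.

Jun 6, 2029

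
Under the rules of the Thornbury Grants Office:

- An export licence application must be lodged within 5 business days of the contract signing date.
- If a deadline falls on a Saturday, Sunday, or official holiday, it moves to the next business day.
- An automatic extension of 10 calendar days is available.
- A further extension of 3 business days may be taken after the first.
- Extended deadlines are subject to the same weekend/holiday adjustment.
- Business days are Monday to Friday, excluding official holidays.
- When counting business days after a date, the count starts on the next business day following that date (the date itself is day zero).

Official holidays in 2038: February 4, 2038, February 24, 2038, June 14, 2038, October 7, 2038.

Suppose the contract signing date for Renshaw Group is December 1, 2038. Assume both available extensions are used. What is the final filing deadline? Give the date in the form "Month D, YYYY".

5 business days after December 1, 2038, excluding weekends and holidays, is December 8, 2038.
December 8, 2038 falls on a Wednesday, which is a business day, so no adjustment is needed.
Applying the 10-calendar-day extension: December 8, 2038 + 10 days = December 18, 2038.
December 18, 2038 is a Saturday, so it moves to the next business day, December 20, 2038 (Monday).
Counting 3 further business days from December 20, 2038 reaches December 23, 2038.
Since December 23, 2038 is a Thursday and not a holiday, the date is unchanged.
The final due date is December 23, 2038.

December 23, 2038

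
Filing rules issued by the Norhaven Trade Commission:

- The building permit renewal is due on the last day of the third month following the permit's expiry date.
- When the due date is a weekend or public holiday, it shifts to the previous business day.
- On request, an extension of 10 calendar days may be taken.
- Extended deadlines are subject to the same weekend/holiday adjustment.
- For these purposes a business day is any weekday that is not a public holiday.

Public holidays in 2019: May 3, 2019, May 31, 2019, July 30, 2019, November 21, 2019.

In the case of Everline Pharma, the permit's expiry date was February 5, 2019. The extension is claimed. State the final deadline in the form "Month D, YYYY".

3 months after February 5, 2019 is May 2019; that month ends on May 31, 2019.
May 31, 2019 falls on a listed holiday. Rolling to the preceding business day gives May 30, 2019, a Thursday.
Add the 10 calendar-day extension to May 30, 2019: June 9, 2019.
June 9, 2019 is a Sunday, so it moves to the preceding business day, June 7, 2019 (Friday).
The final due date is June 7, 2019.

June 7, 2019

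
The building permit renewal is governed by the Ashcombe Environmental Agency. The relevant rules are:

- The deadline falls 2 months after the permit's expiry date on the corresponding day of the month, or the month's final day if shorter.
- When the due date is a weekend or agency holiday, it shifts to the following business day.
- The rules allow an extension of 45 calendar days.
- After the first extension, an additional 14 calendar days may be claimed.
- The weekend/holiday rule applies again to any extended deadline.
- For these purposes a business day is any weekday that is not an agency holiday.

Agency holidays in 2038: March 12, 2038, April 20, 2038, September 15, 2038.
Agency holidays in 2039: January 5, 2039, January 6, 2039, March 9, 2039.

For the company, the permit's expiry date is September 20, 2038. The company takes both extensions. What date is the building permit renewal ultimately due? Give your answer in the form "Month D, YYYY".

Moving 2 months forward from September 20, 2038 on the corresponding day gives November 20, 2038.
Because November 20, 2038 is a Saturday, the deadline becomes November 22, 2038 (Monday).
Applying the 45-calendar-day extension: November 22, 2038 + 45 days = January 6, 2039.
January 6, 2039 falls on a listed holiday. Rolling to the next business day gives January 7, 2039, a Friday.
The 14-calendar-day extension moves the deadline from January 7, 2039 to January 21, 2039.
January 21, 2039 is a Friday and not a listed holiday, so it stands.
Final deadline: January 21, 2039.

January 21, 2039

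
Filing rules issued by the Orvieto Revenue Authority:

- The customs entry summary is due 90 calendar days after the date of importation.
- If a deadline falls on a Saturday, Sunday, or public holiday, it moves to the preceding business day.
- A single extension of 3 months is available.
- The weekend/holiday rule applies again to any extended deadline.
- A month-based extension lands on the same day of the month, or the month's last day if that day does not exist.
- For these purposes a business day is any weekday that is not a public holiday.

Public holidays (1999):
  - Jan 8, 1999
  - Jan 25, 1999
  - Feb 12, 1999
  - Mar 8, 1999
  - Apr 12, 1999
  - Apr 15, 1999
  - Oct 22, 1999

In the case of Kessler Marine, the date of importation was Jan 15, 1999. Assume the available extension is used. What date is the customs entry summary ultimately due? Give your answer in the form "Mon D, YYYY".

Jul 14, 1999

Adding 90 calendar days to Jan 15, 1999 gives Apr 15, 1999.
Apr 15, 1999 falls on a listed holiday. Rolling to the preceding business day gives Apr 14, 1999, a Wednesday.
The 3 months extension carries Apr 14, 1999 to Jul 14, 1999.
Since Jul 14, 1999 is a Wednesday and not a holiday, the date is unchanged.
The final due date is Jul 14, 1999.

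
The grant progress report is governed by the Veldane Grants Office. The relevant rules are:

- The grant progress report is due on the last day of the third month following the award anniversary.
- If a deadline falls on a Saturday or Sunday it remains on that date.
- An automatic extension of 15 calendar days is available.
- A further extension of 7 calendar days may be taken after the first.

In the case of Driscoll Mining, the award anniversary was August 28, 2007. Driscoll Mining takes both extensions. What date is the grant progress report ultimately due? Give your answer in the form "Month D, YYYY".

3 months after August 28, 2007 is November 2007; that month ends on November 30, 2007.
November 30, 2007 is a Friday; no weekend or holiday adjustment applies.
Applying the 15-calendar-day extension: November 30, 2007 + 15 days = December 15, 2007.
December 15, 2007 falls on a Saturday. The rules make no weekend/holiday allowance, so it remains December 15, 2007.
Add the 7 calendar-day extension to December 15, 2007: December 22, 2007.
No adjustment is made for weekends or holidays, so December 22, 2007 stands.
The final due date is December 22, 2007.

December 22, 2007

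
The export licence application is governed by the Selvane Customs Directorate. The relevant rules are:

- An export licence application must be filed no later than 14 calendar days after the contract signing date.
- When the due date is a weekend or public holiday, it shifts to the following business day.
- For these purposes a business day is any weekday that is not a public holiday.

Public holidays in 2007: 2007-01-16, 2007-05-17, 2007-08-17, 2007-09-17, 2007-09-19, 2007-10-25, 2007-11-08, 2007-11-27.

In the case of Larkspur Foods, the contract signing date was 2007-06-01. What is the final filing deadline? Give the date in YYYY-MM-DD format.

From 2007-06-01, 14 calendar days later is 2007-06-15.
2007-06-15 falls on a Friday, which is a business day, so no adjustment is needed.
The final due date is 2007-06-15.

2007-06-15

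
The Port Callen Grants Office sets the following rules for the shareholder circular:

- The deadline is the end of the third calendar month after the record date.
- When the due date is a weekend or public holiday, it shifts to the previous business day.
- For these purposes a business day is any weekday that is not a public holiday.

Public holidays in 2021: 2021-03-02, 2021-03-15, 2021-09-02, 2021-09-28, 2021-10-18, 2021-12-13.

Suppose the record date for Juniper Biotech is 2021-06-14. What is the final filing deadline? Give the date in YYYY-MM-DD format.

The third month after 2021-06-14 is September 2021, whose last day is 2021-09-30.
2021-09-30 is a Thursday and not a listed holiday, so it stands.
The final due date is 2021-09-30.

2021-09-30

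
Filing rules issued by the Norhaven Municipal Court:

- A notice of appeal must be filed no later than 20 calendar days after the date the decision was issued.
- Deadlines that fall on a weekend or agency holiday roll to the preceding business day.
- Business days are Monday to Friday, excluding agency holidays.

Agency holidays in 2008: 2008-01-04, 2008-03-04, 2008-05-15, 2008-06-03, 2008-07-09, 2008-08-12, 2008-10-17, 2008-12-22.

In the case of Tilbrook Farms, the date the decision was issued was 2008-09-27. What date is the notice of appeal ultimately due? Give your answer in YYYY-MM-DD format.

Trigger date 2008-09-27 + 20 calendar days = 2008-10-17.
2008-10-17 is a listed holiday, so it moves to the preceding business day, 2008-10-16 (Thursday).
The final due date is 2008-10-16.

2008-10-16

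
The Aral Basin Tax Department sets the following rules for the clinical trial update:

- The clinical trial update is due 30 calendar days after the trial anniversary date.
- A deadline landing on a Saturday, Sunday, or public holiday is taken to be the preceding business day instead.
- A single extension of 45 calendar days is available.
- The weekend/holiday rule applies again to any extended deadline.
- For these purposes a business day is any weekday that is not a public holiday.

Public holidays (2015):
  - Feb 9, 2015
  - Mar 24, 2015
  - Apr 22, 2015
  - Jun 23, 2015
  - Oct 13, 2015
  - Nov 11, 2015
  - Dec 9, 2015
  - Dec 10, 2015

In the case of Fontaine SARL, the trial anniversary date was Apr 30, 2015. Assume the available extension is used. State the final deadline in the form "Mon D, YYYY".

Jul 13, 2015

30 calendar days after Apr 30, 2015 is May 30, 2015.
Because May 30, 2015 is a Saturday, the deadline becomes May 29, 2015 (Friday).
Applying the 45-calendar-day extension: May 29, 2015 + 45 days = Jul 13, 2015.
Jul 13, 2015 is a Monday and not a listed holiday, so it stands.
The final due date is Jul 13, 2015.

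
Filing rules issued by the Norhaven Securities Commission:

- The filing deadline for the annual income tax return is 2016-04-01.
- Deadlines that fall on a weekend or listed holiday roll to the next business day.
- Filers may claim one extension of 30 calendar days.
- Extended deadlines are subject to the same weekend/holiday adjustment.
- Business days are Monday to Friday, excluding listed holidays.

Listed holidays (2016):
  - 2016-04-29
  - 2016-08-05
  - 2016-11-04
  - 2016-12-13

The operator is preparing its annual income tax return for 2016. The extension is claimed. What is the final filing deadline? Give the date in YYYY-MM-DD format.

The stated deadline is 2016-04-01.
2016-04-01 (Friday) is already a business day.
Add the 30 calendar-day extension to 2016-04-01: 2016-05-01.
2016-05-01 falls on a Sunday. Rolling to the next business day gives 2016-05-02, a Monday.
Final deadline: 2016-05-02.

2016-05-02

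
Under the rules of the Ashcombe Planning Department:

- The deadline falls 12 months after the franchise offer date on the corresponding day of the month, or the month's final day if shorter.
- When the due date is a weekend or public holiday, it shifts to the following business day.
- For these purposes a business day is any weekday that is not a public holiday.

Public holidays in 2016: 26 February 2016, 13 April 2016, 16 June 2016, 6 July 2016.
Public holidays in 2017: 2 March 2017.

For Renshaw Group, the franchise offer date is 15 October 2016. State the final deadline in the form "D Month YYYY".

Moving 12 months forward from 15 October 2016 on the corresponding day gives 15 October 2017.
15 October 2017 is a Sunday; the next business day is 16 October 2017 (Monday).
So the filing is due 16 October 2017.

16 October 2017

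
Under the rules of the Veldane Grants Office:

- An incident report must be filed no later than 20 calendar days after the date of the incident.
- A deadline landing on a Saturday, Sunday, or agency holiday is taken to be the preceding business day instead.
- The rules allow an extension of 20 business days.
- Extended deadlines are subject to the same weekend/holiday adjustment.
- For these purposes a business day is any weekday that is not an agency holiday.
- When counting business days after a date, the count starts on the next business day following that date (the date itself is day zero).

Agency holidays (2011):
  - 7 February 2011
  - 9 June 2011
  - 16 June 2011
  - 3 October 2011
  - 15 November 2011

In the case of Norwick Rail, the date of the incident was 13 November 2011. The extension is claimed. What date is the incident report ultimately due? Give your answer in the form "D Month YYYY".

30 December 2011

From 13 November 2011, 20 calendar days later is 3 December 2011.
3 December 2011 is a Saturday, so it moves to the preceding business day, 2 December 2011 (Friday).
Applying the 20-business-day extension: 20 business days after 2 December 2011 is 30 December 2011.
30 December 2011 is a Friday and not a listed holiday, so it stands.
Deadline: 30 December 2011.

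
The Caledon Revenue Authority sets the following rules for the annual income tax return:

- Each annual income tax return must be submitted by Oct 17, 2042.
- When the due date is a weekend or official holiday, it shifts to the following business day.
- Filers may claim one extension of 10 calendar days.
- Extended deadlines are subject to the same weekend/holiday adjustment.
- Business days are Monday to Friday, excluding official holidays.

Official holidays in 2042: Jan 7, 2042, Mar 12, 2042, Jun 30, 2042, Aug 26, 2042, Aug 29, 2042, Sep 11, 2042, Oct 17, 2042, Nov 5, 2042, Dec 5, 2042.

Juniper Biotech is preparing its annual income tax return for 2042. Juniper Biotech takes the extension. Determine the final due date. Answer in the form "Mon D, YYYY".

The statutory due date is Oct 17, 2042.
Because Oct 17, 2042 is a listed holiday, the deadline becomes Oct 20, 2042 (Monday).
The 10-calendar-day extension moves the deadline from Oct 20, 2042 to Oct 30, 2042.
Oct 30, 2042 is a Thursday and not a listed holiday, so it stands.
Final deadline: Oct 30, 2042.

Oct 30, 2042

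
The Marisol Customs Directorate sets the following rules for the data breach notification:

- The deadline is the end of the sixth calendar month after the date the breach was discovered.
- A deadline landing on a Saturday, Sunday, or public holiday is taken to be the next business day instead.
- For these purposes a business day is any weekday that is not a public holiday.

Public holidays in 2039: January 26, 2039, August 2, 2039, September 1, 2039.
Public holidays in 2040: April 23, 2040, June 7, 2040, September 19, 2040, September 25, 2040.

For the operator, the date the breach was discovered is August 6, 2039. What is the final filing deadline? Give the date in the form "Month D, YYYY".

February 29, 2040

6 months after August 6, 2039 falls in February 2040; the last day of that month is February 29, 2040.
February 29, 2040 (Wednesday) is already a business day.
Deadline: February 29, 2040.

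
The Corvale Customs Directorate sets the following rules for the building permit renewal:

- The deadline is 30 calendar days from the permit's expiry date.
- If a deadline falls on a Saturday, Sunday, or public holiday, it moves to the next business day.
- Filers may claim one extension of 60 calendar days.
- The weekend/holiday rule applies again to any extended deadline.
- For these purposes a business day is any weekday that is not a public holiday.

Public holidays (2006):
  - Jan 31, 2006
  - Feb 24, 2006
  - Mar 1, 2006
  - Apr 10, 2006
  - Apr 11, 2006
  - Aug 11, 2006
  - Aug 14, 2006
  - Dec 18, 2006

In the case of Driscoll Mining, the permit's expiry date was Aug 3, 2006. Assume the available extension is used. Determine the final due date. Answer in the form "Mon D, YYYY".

Trigger date Aug 3, 2006 + 30 calendar days = Sep 2, 2006.
Sep 2, 2006 is a Saturday; the next business day is Sep 4, 2006 (Monday).
Add the 60 calendar-day extension to Sep 4, 2006: Nov 3, 2006.
Nov 3, 2006 (Friday) is already a business day.
So the filing is due Nov 3, 2006.

Nov 3, 2006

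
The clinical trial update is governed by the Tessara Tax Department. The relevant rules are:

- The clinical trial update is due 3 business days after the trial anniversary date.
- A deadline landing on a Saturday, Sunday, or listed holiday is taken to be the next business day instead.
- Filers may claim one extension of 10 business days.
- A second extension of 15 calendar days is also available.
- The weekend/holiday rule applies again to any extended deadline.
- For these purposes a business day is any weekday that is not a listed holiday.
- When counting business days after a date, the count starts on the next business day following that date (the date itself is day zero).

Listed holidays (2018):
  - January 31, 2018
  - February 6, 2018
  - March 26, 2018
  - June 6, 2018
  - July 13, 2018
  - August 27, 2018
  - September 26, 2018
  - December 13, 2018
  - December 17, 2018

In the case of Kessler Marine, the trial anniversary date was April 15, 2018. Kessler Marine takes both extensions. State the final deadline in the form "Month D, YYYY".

3 business days after April 15, 2018, excluding weekends and holidays, is April 18, 2018.
April 18, 2018 is a Wednesday and not a listed holiday, so it stands.
Counting 10 further business days from April 18, 2018 reaches May 2, 2018.
May 2, 2018 falls on a Wednesday, which is a business day, so no adjustment is needed.
The 15-calendar-day extension moves the deadline from May 2, 2018 to May 17, 2018.
May 17, 2018 falls on a Thursday, which is a business day, so no adjustment is needed.
Final deadline: May 17, 2018.

May 17, 2018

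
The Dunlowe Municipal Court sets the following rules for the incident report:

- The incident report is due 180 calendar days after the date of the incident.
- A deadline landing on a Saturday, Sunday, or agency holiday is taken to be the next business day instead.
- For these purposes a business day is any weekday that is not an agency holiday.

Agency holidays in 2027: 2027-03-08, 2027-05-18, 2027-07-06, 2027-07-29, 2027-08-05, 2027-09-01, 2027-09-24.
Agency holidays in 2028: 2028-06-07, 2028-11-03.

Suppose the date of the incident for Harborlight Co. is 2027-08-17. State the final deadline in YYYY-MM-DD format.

2028-02-14

Adding 180 calendar days to 2027-08-17 gives 2028-02-13.
2028-02-13 falls on a Sunday. Rolling to the next business day gives 2028-02-14, a Monday.
The final due date is 2028-02-14.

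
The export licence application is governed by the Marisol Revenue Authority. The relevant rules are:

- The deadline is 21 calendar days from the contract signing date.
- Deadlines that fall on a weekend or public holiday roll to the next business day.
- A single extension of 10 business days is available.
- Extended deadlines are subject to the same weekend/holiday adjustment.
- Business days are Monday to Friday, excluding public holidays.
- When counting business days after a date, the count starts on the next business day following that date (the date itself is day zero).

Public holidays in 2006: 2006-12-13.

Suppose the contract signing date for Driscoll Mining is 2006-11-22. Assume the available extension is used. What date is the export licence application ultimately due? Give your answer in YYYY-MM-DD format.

21 calendar days after 2006-11-22 is 2006-12-13.
Because 2006-12-13 is a listed holiday, the deadline becomes 2006-12-14 (Thursday).
Applying the 10-business-day extension: 10 business days after 2006-12-14 is 2006-12-28.
2006-12-28 falls on a Thursday, which is a business day, so no adjustment is needed.
Final deadline: 2006-12-28.

2006-12-28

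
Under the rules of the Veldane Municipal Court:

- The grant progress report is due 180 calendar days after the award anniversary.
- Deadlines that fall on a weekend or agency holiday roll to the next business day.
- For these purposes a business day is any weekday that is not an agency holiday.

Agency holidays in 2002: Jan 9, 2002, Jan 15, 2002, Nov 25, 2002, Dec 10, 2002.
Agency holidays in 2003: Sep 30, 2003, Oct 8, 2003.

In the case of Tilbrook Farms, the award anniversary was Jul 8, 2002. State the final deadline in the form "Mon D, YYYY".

Jan 6, 2003

180 calendar days after Jul 8, 2002 is Jan 4, 2003.
Jan 4, 2003 is a Saturday, so it moves to the next business day, Jan 6, 2003 (Monday).
Deadline: Jan 6, 2003.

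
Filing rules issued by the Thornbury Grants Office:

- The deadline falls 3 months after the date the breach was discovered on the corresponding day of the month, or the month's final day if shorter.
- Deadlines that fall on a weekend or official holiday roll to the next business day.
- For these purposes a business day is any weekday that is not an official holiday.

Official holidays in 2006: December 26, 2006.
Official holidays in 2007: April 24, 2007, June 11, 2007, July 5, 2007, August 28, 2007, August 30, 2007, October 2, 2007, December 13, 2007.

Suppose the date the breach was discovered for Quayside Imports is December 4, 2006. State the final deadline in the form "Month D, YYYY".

March 5, 2007

3 months from December 4, 2006 is March 4, 2007.
Because March 4, 2007 is a Sunday, the deadline becomes March 5, 2007 (Monday).
Final deadline: March 5, 2007.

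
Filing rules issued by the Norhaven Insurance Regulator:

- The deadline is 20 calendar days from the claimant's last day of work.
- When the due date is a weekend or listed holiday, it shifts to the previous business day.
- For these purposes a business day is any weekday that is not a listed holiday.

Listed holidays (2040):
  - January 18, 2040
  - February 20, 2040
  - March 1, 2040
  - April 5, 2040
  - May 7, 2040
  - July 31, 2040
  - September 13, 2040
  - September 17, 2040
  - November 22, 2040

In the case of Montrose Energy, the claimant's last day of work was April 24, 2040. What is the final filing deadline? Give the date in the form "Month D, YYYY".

20 calendar days after April 24, 2040 is May 14, 2040.
May 14, 2040 (Monday) is already a business day.
Deadline: May 14, 2040.

May 14, 2040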